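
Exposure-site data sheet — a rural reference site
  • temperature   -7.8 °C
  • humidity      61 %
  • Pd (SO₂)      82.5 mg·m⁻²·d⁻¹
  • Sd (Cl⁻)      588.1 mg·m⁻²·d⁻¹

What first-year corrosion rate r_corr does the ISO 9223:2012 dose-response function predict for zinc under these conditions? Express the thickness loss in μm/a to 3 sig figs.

r_corr = 1.31 μm/a

zinc: temperature factor f = +0.038·(-17.8) = -0.6764
  sulphur-dioxide contribution → 0.7563 μm/a
  chloride contribution → 0.5567 μm/a
  ⇒ r_corr(zinc) = 1.313 μm/a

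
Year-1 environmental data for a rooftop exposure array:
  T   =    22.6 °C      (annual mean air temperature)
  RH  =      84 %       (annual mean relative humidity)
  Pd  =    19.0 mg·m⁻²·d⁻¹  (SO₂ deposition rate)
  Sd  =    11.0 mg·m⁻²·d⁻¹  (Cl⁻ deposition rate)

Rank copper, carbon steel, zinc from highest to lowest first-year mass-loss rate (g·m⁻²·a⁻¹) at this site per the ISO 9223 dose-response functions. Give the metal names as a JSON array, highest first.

["carbon steel", "copper", "zinc"]

copper: temperature factor f = -0.080·(12.6) = -1.0080
  SO₂ term: 0.0053·19.0^0.26·exp(0.059·84-1.0080) = 0.5907
  Cl⁻ term: 0.01025·11.0^0.27·exp(0.036·84+0.049·22.6) = 1.219
  sum: 0.5907 + 1.219 → r_corr = 1.81 μm/a
  mass loss = 1.81 μm/a × 8.96 g/cm³ = 16.22 g·m⁻²·a⁻¹
carbon steel: T>10 °C ⇒ hinge -0.054·(22.6−10) = -0.6804
  Pd branch = 1.77·Pd^0.52·e^(0.02·RH+f) = 22.24 μm/a
  Cl⁻ term: 0.102·11.0^0.62·exp(0.033·84+0.04·22.6) = 17.81
  r_corr = 22.24 + 17.81 = 40.05 μm/a
  mass loss = 40.05 μm/a × 7.85 g/cm³ = 314.4 g·m⁻²·a⁻¹
zinc: f(T) = -0.071·(T−10) [T>10 °C] = -0.8946
  SO₂ term: 0.0129·19.0^0.44·exp(0.046·84-0.8946) = 0.918
  Cl⁻ term: 0.0175·11.0^0.57·exp(0.008·84+0.085·22.6) = 0.9178
  sum: 0.918 + 0.9178 → r_corr = 1.836 μm/a
  mass loss = 1.836 μm/a × 7.14 g/cm³ = 13.11 g·m⁻²·a⁻¹
Ordering by g·m⁻²·a⁻¹: carbon steel (314) > copper (16.2) > zinc (13.1)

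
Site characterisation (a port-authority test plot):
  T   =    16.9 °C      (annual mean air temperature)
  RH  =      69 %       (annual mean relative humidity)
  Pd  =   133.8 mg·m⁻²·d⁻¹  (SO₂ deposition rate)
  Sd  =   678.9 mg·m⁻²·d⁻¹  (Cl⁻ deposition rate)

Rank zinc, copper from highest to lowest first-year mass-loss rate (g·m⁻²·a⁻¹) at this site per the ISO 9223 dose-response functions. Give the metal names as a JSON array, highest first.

["zinc", "copper"]

zinc: T>10 °C ⇒ hinge -0.071·(16.9−10) = -0.4899
  sulphur-dioxide contribution → 1.629 μm/a
  chloride contribution → 5.257 μm/a
  total first-year rate 6.886 μm/a
  mass loss = 6.886 μm/a × 7.14 g/cm³ = 49.17 g·m⁻²·a⁻¹
copper: T>10 °C ⇒ hinge -0.080·(16.9−10) = -0.5520
  sulphur-dioxide contribution → 0.6389 μm/a
  chloride contribution → 1.636 μm/a
  ⇒ r_corr(copper) = 2.275 μm/a
  mass loss = 2.275 μm/a × 8.96 g/cm³ = 20.38 g·m⁻²·a⁻¹
Ordering by g·m⁻²·a⁻¹: zinc (49.2) > copper (20.4)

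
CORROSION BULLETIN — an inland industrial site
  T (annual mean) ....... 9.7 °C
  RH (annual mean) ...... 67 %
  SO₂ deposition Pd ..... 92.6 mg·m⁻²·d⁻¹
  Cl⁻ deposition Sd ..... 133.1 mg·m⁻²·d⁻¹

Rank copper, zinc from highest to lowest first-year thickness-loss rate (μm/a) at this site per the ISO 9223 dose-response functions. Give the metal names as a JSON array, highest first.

["zinc", "copper"]

copper: temperature factor f = +0.126·(-0.3) = -0.0378
  Pd branch = 0.0053·Pd^0.26·e^(0.059·RH+f) = 0.8629 μm/a
  Cl⁻ term: 0.01025·133.1^0.27·exp(0.036·67+0.049·9.7) = 0.689
  sum: 0.8629 + 0.689 → r_corr = 1.552 μm/a
zinc: temperature factor f = +0.038·(-0.3) = -0.0114
  SO₂ term: 0.0129·92.6^0.44·exp(0.046·67-0.0114) = 2.039
  Sd branch = 0.0175·Sd^0.57·e^(0.008·RH+0.085·T) = 1.108 μm/a
  sum: 2.039 + 1.108 → r_corr = 3.147 μm/a
Ordering by μm/a: zinc (3.15) > copper (1.55)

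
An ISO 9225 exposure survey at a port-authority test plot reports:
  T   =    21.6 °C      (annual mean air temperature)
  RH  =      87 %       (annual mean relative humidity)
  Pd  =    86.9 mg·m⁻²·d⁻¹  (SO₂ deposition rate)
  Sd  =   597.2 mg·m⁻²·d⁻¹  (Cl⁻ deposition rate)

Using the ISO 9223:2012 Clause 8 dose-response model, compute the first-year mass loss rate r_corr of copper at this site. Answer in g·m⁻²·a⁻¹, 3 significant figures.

r_corr = 44.2 g·m⁻²·a⁻¹

copper: f(T) = -0.080·(T−10) [T>10 °C] = -0.9280
  sulphur-dioxide contribution → 1.134 μm/a
  chloride contribution → 3.803 μm/a
  ⇒ r_corr(copper) = 4.937 μm/a
Convert to mass loss: 4.937 μm/a × 8.96 g/cm³ = 44.24 g·m⁻²·a⁻¹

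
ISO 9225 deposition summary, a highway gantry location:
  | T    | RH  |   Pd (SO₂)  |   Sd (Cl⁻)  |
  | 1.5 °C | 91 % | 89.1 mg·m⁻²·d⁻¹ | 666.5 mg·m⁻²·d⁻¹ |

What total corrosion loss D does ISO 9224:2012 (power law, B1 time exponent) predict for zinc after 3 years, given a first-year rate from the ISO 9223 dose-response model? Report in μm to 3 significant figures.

zinc: temperature factor f = +0.038·(-8.5) = -0.3230
  Pd branch = 0.0129·Pd^0.44·e^(0.046·RH+f) = 4.428 μm/a
  Cl⁻ term: 0.0175·666.5^0.57·exp(0.008·91+0.085·1.5) = 1.675
  sum: 4.428 + 1.675 → r_corr = 6.104 μm/a
Long-term exponent b (ISO 9224 Table 2, B1) = 0.813
  D(3) = 6.104 × 3^0.813 = 6.104 × 2.443 = 14.91 μm

D(3) = 14.9 μm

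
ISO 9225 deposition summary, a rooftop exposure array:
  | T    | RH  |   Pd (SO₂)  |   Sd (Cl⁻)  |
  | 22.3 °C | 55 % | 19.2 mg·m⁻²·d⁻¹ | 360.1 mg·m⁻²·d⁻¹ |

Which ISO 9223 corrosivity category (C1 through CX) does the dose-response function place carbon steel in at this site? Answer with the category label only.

C4

carbon steel: f(T) = -0.054·(T−10) [T>10 °C] = -0.6642
  sulphur-dioxide contribution → 12.72 μm/a
  chloride contribution → 58.78 μm/a
  total first-year rate 71.5 μm/a
71.5 μm/a falls in (50, 80] for carbon steel → category C4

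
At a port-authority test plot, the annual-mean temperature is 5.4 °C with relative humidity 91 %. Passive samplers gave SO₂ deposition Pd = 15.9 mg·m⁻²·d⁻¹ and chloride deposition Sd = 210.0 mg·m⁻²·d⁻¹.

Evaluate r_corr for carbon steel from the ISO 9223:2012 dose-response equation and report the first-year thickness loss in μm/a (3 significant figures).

r_corr = 93.3 μm/a

carbon steel: temperature factor f = +0.150·(-4.6) = -0.6900
  sulphur-dioxide contribution → 23.09 μm/a
  chloride contribution → 70.21 μm/a
  total first-year rate 93.3 μm/a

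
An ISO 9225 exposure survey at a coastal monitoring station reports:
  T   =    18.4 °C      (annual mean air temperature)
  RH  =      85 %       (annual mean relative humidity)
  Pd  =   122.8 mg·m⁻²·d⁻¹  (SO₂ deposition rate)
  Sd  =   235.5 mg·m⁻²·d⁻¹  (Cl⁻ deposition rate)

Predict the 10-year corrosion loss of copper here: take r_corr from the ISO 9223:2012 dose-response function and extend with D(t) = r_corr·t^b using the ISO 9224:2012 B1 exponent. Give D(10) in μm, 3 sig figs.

copper: f(T) = -0.080·(T−10) [T>10 °C] = -0.6720
  Pd branch = 0.0053·Pd^0.26·e^(0.059·RH+f) = 1.424 μm/a
  Sd branch = 0.01025·Sd^0.27·e^(0.036·RH+0.049·T) = 2.353 μm/a
  sum: 1.424 + 2.353 → r_corr = 3.778 μm/a
ISO 9224: D(t) = r_corr · t^b with b = 0.667 (copper, B1)
  D(10) = 3.778 × 10^0.667 = 3.778 × 4.645 = 17.55 μm

D(10) = 17.5 μm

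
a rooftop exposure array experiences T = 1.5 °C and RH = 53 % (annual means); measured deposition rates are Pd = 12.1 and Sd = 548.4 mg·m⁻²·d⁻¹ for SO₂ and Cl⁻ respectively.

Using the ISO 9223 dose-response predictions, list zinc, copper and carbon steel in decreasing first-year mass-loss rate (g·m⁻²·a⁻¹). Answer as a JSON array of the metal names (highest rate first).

["carbon steel", "zinc", "copper"]

zinc: T≤10 °C ⇒ hinge +0.038·(1.5−10) = -0.3230
  Pd branch = 0.0129·Pd^0.44·e^(0.046·RH+f) = 0.3203 μm/a
  Cl⁻ term: 0.0175·548.4^0.57·exp(0.008·53+0.085·1.5) = 1.106
  sum: 0.3203 + 1.106 → r_corr = 1.427 μm/a
  mass loss = 1.427 μm/a × 7.14 g/cm³ = 10.19 g·m⁻²·a⁻¹
copper: temperature factor f = +0.126·(-8.5) = -1.0710
  SO₂ term: 0.0053·12.1^0.26·exp(0.059·53-1.0710) = 0.0792
  Cl⁻ term: 0.01025·548.4^0.27·exp(0.036·53+0.049·1.5) = 0.4082
  sum: 0.0792 + 0.4082 → r_corr = 0.4874 μm/a
  mass loss = 0.4874 μm/a × 8.96 g/cm³ = 4.367 g·m⁻²·a⁻¹
carbon steel: T≤10 °C ⇒ hinge +0.150·(1.5−10) = -1.2750
  SO₂ term: 1.77·12.1^0.52·exp(0.02·53-1.2750) = 5.22
  Cl⁻ term: 0.102·548.4^0.62·exp(0.033·53+0.04·1.5) = 31.08
  sum: 5.22 + 31.08 → r_corr = 36.3 μm/a
  mass loss = 36.3 μm/a × 7.85 g/cm³ = 285 g·m⁻²·a⁻¹
Ordering by g·m⁻²·a⁻¹: carbon steel (285) > zinc (10.2) > copper (4.37)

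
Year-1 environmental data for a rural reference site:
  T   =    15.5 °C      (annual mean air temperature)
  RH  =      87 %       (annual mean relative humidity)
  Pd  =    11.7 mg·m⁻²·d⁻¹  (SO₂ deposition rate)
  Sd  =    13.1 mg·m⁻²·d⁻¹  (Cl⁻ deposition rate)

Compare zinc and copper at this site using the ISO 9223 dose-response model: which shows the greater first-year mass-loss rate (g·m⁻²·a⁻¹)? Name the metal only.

zinc: f(T) = -0.071·(T−10) [T>10 °C] = -0.3905
  SO₂ term: 0.0129·11.7^0.44·exp(0.046·87-0.3905) = 1.409
  Cl⁻ term: 0.0175·13.1^0.57·exp(0.008·87+0.085·15.5) = 0.568
  sum: 1.409 + 0.568 → r_corr = 1.977 μm/a
  mass loss = 1.977 μm/a × 7.14 g/cm³ = 14.12 g·m⁻²·a⁻¹
copper: f(T) = -0.080·(T−10) [T>10 °C] = -0.4400
  Pd branch = 0.0053·Pd^0.26·e^(0.059·RH+f) = 1.097 μm/a
  Cl⁻ term: 0.01025·13.1^0.27·exp(0.036·87+0.049·15.5) = 1.006
  sum: 1.097 + 1.006 → r_corr = 2.102 μm/a
  mass loss = 2.102 μm/a × 8.96 g/cm³ = 18.84 g·m⁻²·a⁻¹
Ordering by g·m⁻²·a⁻¹: copper (18.8) > zinc (14.1)

copper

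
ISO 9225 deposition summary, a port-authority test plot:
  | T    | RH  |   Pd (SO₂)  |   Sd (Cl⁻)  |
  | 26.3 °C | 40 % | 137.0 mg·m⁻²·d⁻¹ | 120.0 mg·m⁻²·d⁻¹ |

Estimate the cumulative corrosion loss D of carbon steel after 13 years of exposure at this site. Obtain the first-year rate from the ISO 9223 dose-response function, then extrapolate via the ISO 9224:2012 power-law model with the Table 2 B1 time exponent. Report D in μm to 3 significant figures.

D(13) = 162 μm

carbon steel: T>10 °C ⇒ hinge -0.054·(26.3−10) = -0.8802
  SO₂ term: 1.77·137.0^0.52·exp(0.02·40-0.8802) = 21.1
  Cl⁻ term: 0.102·120.0^0.62·exp(0.033·40+0.04·26.3) = 21.27
  sum: 21.1 + 21.27 → r_corr = 42.37 μm/a
Long-term exponent b (ISO 9224 Table 2, B1) = 0.523
  D(13) = 42.37 × 13^0.523 = 42.37 × 3.825 = 162.1 μm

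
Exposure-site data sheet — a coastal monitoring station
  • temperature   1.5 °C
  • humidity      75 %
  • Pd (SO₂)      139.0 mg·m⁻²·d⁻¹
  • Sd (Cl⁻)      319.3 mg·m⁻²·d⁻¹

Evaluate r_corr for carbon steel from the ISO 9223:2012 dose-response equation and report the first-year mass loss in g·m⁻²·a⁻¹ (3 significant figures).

carbon steel: temperature factor f = +0.150·(-8.5) = -1.2750
  sulphur-dioxide contribution → 28.84 μm/a
  chloride contribution → 45.93 μm/a
  ⇒ r_corr(carbon steel) = 74.78 μm/a
Convert to mass loss: 74.78 μm/a × 7.85 g/cm³ = 587 g·m⁻²·a⁻¹

r_corr = 587 g·m⁻²·a⁻¹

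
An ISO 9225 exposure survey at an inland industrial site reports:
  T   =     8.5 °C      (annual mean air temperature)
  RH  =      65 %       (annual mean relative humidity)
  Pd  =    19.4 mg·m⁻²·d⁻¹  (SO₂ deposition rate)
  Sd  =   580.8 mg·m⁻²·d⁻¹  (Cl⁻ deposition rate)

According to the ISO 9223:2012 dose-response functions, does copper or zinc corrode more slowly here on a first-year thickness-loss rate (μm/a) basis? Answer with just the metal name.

copper

copper: f(T) = +0.126·(T−10) [T≤10 °C] = -0.1890
  Pd branch = 0.0053·Pd^0.26·e^(0.059·RH+f) = 0.4391 μm/a
  Sd branch = 0.01025·Sd^0.27·e^(0.036·RH+0.049·T) = 0.8998 μm/a
  r_corr = 0.4391 + 0.8998 = 1.339 μm/a
zinc: temperature factor f = +0.038·(-1.5) = -0.0570
  Pd branch = 0.0129·Pd^0.44·e^(0.046·RH+f) = 0.8933 μm/a
  Sd branch = 0.0175·Sd^0.57·e^(0.008·RH+0.085·T) = 2.281 μm/a
  r_corr = 0.8933 + 2.281 = 3.174 μm/a
Ordering by μm/a: zinc (3.17) > copper (1.34)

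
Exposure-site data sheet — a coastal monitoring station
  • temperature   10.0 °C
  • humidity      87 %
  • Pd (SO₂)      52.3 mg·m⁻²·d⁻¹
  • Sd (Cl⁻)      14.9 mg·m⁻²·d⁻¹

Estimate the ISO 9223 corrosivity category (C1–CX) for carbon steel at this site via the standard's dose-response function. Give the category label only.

carbon steel: T≤10 °C ⇒ hinge +0.150·(10.0−10) = +0.0000
  Pd branch = 1.77·Pd^0.52·e^(0.02·RH+f) = 78.93 μm/a
  Sd branch = 0.102·Sd^0.62·e^(0.033·RH+0.04·T) = 14.34 μm/a
  r_corr = 78.93 + 14.34 = 93.27 μm/a
93.3 μm/a falls in (80, 200] for carbon steel → category C5

C5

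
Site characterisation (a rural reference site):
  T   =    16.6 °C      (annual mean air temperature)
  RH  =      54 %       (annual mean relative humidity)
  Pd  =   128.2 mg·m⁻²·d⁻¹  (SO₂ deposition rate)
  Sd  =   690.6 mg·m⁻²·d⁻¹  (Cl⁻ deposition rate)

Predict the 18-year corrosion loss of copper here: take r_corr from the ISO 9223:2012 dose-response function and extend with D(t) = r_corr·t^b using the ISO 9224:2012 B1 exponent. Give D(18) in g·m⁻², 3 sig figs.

copper: f(T) = -0.080·(T−10) [T>10 °C] = -0.5280
  SO₂ term: 0.0053·128.2^0.26·exp(0.059·54-0.5280) = 0.2671
  Cl⁻ term: 0.01025·690.6^0.27·exp(0.036·54+0.049·16.6) = 0.9437
  r_corr = 0.2671 + 0.9437 = 1.211 μm/a
ISO 9224: D(t) = r_corr · t^b with b = 0.667 (copper, B1)
  D(18) = 1.211 × 18^0.667 = 1.211 × 6.875 = 8.324 μm
  Mass loss = 8.324 μm × 8.96 g/cm³ = 74.59 g·m⁻²

D(18) = 74.6 g·m⁻²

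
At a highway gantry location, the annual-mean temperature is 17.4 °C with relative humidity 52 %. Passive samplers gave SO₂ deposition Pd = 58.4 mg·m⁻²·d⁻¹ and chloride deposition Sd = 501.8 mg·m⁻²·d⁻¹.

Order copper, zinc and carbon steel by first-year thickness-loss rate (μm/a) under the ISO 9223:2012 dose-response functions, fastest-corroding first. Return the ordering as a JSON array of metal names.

["carbon steel", "zinc", "copper"]

copper: T>10 °C ⇒ hinge -0.080·(17.4−10) = -0.5920
  SO₂ term: 0.0053·58.4^0.26·exp(0.059·52-0.5920) = 0.1815
  Cl⁻ term: 0.01025·501.8^0.27·exp(0.036·52+0.049·17.4) = 0.8378
  r_corr = 0.1815 + 0.8378 = 1.019 μm/a
zinc: temperature factor f = -0.071·(7.4) = -0.5254
  Pd branch = 0.0129·Pd^0.44·e^(0.046·RH+f) = 0.4994 μm/a
  Cl⁻ term: 0.0175·501.8^0.57·exp(0.008·52+0.085·17.4) = 4.03
  r_corr = 0.4994 + 4.03 = 4.53 μm/a
carbon steel: T>10 °C ⇒ hinge -0.054·(17.4−10) = -0.3996
  Pd branch = 1.77·Pd^0.52·e^(0.02·RH+f) = 27.84 μm/a
  Sd branch = 0.102·Sd^0.62·e^(0.033·RH+0.04·T) = 53.76 μm/a
  sum: 27.84 + 53.76 → r_corr = 81.6 μm/a
Ordering by μm/a: carbon steel (81.6) > zinc (4.53) > copper (1.02)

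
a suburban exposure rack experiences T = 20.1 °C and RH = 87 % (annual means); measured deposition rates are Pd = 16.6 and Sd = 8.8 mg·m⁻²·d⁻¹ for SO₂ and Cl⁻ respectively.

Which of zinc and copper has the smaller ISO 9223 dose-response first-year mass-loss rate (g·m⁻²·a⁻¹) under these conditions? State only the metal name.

zinc: temperature factor f = -0.071·(10.1) = -0.7171
  Pd branch = 0.0129·Pd^0.44·e^(0.046·RH+f) = 1.186 μm/a
  Cl⁻ term: 0.0175·8.8^0.57·exp(0.008·87+0.085·20.1) = 0.6694
  r_corr = 1.186 + 0.6694 = 1.855 μm/a
  mass loss = 1.855 μm/a × 7.14 g/cm³ = 13.25 g·m⁻²·a⁻¹
copper: T>10 °C ⇒ hinge -0.080·(20.1−10) = -0.8080
  SO₂ term: 0.0053·16.6^0.26·exp(0.059·87-0.8080) = 0.8314
  Cl⁻ term: 0.01025·8.8^0.27·exp(0.036·87+0.049·20.1) = 1.132
  sum: 0.8314 + 1.132 → r_corr = 1.963 μm/a
  mass loss = 1.963 μm/a × 8.96 g/cm³ = 17.59 g·m⁻²·a⁻¹
Ordering by g·m⁻²·a⁻¹: copper (17.6) > zinc (13.2)

zinc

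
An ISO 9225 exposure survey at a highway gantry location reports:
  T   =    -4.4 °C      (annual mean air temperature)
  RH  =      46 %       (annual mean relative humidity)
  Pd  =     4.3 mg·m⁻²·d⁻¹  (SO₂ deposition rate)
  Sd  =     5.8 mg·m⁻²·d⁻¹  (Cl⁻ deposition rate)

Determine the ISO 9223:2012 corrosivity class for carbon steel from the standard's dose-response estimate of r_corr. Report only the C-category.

C2

carbon steel: temperature factor f = +0.150·(-14.4) = -2.1600
  sulphur-dioxide contribution → 1.094 μm/a
  chloride contribution → 1.161 μm/a
  ⇒ r_corr(carbon steel) = 2.254 μm/a
Category bounds: 1.3…25 μm/a bracket r_corr ⇒ C2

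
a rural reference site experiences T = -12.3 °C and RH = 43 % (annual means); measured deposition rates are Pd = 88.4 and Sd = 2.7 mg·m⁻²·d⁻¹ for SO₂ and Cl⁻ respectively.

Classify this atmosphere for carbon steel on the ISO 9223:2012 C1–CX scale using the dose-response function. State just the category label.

C2

carbon steel: temperature factor f = +0.150·(-22.3) = -3.3450
  Pd branch = 1.77·Pd^0.52·e^(0.02·RH+f) = 1.517 μm/a
  Sd branch = 0.102·Sd^0.62·e^(0.033·RH+0.04·T) = 0.4771 μm/a
  sum: 1.517 + 0.4771 → r_corr = 1.994 μm/a
ISO 9223 Table 2 (carbon steel): 1.3 < 1.99 ≤ 25 μm/a ⇒ C2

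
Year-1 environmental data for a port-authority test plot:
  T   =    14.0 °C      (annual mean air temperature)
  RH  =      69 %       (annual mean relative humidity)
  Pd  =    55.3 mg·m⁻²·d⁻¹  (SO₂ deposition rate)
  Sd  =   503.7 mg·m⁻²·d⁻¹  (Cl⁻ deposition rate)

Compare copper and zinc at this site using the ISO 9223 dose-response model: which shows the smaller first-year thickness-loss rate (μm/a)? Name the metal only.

copper

copper: f(T) = -0.080·(T−10) [T>10 °C] = -0.3200
  SO₂ term: 0.0053·55.3^0.26·exp(0.059·69-0.3200) = 0.6404
  Cl⁻ term: 0.01025·503.7^0.27·exp(0.036·69+0.049·14.0) = 1.309
  r_corr = 0.6404 + 1.309 = 1.95 μm/a
zinc: T>10 °C ⇒ hinge -0.071·(14.0−10) = -0.2840
  Pd branch = 0.0129·Pd^0.44·e^(0.046·RH+f) = 1.357 μm/a
  Cl⁻ term: 0.0175·503.7^0.57·exp(0.008·69+0.085·14.0) = 3.466
  sum: 1.357 + 3.466 → r_corr = 4.823 μm/a
Ordering by μm/a: zinc (4.82) > copper (1.95)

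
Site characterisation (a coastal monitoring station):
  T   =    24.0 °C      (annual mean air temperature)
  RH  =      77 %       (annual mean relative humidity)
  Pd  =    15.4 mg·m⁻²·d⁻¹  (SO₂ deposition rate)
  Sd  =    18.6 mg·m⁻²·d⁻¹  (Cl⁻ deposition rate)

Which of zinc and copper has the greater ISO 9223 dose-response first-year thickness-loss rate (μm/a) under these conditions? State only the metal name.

zinc: T>10 °C ⇒ hinge -0.071·(24.0−10) = -0.9940
  SO₂ term: 0.0129·15.4^0.44·exp(0.046·77-0.9940) = 0.5491
  Cl⁻ term: 0.0175·18.6^0.57·exp(0.008·77+0.085·24.0) = 1.319
  sum: 0.5491 + 1.319 → r_corr = 1.868 μm/a
copper: f(T) = -0.080·(T−10) [T>10 °C] = -1.1200
  Pd branch = 0.0053·Pd^0.26·e^(0.059·RH+f) = 0.3308 μm/a
  Sd branch = 0.01025·Sd^0.27·e^(0.036·RH+0.049·T) = 1.17 μm/a
  r_corr = 0.3308 + 1.17 = 1.501 μm/a
Ordering by μm/a: zinc (1.87) > copper (1.5)

zinc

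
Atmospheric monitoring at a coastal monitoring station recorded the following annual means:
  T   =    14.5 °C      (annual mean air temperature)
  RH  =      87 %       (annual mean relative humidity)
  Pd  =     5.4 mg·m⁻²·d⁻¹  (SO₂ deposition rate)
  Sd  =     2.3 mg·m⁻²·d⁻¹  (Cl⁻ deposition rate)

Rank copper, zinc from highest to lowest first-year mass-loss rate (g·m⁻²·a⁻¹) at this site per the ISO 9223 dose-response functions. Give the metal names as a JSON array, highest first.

copper: f(T) = -0.080·(T−10) [T>10 °C] = -0.3600
  Pd branch = 0.0053·Pd^0.26·e^(0.059·RH+f) = 0.9718 μm/a
  Cl⁻ term: 0.01025·2.3^0.27·exp(0.036·87+0.049·14.5) = 0.5986
  r_corr = 0.9718 + 0.5986 = 1.57 μm/a
  mass loss = 1.57 μm/a × 8.96 g/cm³ = 14.07 g·m⁻²·a⁻¹
zinc: f(T) = -0.071·(T−10) [T>10 °C] = -0.3195
  Pd branch = 0.0129·Pd^0.44·e^(0.046·RH+f) = 1.077 μm/a
  Cl⁻ term: 0.0175·2.3^0.57·exp(0.008·87+0.085·14.5) = 0.1935
  sum: 1.077 + 0.1935 → r_corr = 1.27 μm/a
  mass loss = 1.27 μm/a × 7.14 g/cm³ = 9.07 g·m⁻²·a⁻¹
Ordering by g·m⁻²·a⁻¹: copper (14.1) > zinc (9.07)

["copper", "zinc"]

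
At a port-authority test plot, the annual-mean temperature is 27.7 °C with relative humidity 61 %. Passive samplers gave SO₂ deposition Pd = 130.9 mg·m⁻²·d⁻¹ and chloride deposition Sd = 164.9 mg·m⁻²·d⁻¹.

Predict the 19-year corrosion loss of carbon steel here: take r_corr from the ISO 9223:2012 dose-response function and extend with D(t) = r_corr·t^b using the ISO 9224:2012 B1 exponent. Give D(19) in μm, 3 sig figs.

D(19) = 391 μm

carbon steel: f(T) = -0.054·(T−10) [T>10 °C] = -0.9558
  Pd branch = 1.77·Pd^0.52·e^(0.02·RH+f) = 29.08 μm/a
  Cl⁻ term: 0.102·164.9^0.62·exp(0.033·61+0.04·27.7) = 54.79
  sum: 29.08 + 54.79 → r_corr = 83.87 μm/a
Long-term exponent b (ISO 9224 Table 2, B1) = 0.523
  D(19) = 83.87 × 19^0.523 = 83.87 × 4.664 = 391.2 μm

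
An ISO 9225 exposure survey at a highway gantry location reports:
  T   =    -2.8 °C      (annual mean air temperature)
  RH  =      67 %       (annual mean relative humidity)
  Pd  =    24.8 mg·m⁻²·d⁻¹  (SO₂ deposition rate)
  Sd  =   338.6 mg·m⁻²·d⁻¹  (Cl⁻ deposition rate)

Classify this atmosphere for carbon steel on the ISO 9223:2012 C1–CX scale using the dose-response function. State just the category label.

carbon steel: temperature factor f = +0.150·(-12.8) = -1.9200
  sulphur-dioxide contribution → 5.263 μm/a
  chloride contribution → 30.8 μm/a
  total first-year rate 36.07 μm/a
ISO 9223 Table 2 (carbon steel): 25 < 36.1 ≤ 50 μm/a ⇒ C3

C3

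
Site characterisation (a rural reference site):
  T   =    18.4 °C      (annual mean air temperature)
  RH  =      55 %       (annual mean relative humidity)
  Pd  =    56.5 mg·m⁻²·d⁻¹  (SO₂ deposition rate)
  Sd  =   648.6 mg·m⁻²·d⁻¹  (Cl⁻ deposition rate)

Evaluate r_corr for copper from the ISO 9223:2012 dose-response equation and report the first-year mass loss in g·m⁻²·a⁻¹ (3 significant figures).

r_corr = 11.2 g·m⁻²·a⁻¹

copper: f(T) = -0.080·(T−10) [T>10 °C] = -0.6720
  sulphur-dioxide contribution → 0.1983 μm/a
  chloride contribution → 1.051 μm/a
  ⇒ r_corr(copper) = 1.249 μm/a
Convert to mass loss: 1.249 μm/a × 8.96 g/cm³ = 11.19 g·m⁻²·a⁻¹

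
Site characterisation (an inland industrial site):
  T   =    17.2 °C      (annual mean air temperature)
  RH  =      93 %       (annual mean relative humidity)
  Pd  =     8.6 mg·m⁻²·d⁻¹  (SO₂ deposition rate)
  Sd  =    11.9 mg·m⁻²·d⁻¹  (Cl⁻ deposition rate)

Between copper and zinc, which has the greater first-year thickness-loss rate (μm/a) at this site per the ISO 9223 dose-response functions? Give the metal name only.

copper: temperature factor f = -0.080·(7.2) = -0.5760
  Pd branch = 0.0053·Pd^0.26·e^(0.059·RH+f) = 1.259 μm/a
  Cl⁻ term: 0.01025·11.9^0.27·exp(0.036·93+0.049·17.2) = 1.322
  r_corr = 1.259 + 1.322 = 2.581 μm/a
zinc: temperature factor f = -0.071·(7.2) = -0.5112
  Pd branch = 0.0129·Pd^0.44·e^(0.046·RH+f) = 1.438 μm/a
  Cl⁻ term: 0.0175·11.9^0.57·exp(0.008·93+0.085·17.2) = 0.6519
  r_corr = 1.438 + 0.6519 = 2.09 μm/a
Ordering by μm/a: copper (2.58) > zinc (2.09)

copper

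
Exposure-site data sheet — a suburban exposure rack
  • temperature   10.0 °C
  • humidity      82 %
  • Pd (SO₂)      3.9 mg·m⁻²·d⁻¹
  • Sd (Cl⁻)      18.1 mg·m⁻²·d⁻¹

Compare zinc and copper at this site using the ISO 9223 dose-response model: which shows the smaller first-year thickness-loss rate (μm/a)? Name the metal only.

zinc

zinc: temperature factor f = +0.038·(0.0) = +0.0000
  SO₂ term: 0.0129·3.9^0.44·exp(0.046·82+0.0000) = 1.021
  Cl⁻ term: 0.0175·18.1^0.57·exp(0.008·82+0.085·10.0) = 0.4111
  sum: 1.021 + 0.4111 → r_corr = 1.432 μm/a
copper: temperature factor f = +0.126·(0.0) = +0.0000
  Pd branch = 0.0053·Pd^0.26·e^(0.059·RH+f) = 0.9529 μm/a
  Sd branch = 0.01025·Sd^0.27·e^(0.036·RH+0.049·T) = 0.7001 μm/a
  r_corr = 0.9529 + 0.7001 = 1.653 μm/a
Ordering by μm/a: copper (1.65) > zinc (1.43)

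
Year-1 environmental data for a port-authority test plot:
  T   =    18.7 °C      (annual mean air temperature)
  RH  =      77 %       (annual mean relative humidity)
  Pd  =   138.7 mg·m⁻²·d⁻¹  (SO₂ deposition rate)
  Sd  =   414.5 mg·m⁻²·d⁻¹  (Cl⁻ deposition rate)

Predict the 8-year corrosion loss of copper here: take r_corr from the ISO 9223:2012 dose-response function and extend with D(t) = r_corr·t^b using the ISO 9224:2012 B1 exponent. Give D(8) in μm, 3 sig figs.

D(8) = 11.9 μm

copper: temperature factor f = -0.080·(8.7) = -0.6960
  SO₂ term: 0.0053·138.7^0.26·exp(0.059·77-0.6960) = 0.8953
  Sd branch = 0.01025·Sd^0.27·e^(0.036·RH+0.049·T) = 2.086 μm/a
  sum: 0.8953 + 2.086 → r_corr = 2.981 μm/a
ISO 9224: D(t) = r_corr · t^b with b = 0.667 (copper, B1)
  D(8) = 2.981 × 8^0.667 = 2.981 × 4.003 = 11.93 μm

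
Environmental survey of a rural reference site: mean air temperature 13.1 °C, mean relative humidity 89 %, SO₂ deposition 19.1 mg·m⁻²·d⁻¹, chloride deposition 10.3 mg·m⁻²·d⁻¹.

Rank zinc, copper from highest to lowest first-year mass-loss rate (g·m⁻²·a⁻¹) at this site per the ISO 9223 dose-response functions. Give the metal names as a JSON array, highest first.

zinc: temperature factor f = -0.071·(3.1) = -0.2201
  Pd branch = 0.0129·Pd^0.44·e^(0.046·RH+f) = 2.273 μm/a
  Cl⁻ term: 0.0175·10.3^0.57·exp(0.008·89+0.085·13.1) = 0.4104
  r_corr = 2.273 + 0.4104 = 2.684 μm/a
  mass loss = 2.684 μm/a × 7.14 g/cm³ = 19.16 g·m⁻²·a⁻¹
copper: T>10 °C ⇒ hinge -0.080·(13.1−10) = -0.2480
  Pd branch = 0.0053·Pd^0.26·e^(0.059·RH+f) = 1.699 μm/a
  Sd branch = 0.01025·Sd^0.27·e^(0.036·RH+0.049·T) = 0.9004 μm/a
  r_corr = 1.699 + 0.9004 = 2.599 μm/a
  mass loss = 2.599 μm/a × 8.96 g/cm³ = 23.29 g·m⁻²·a⁻¹
Ordering by g·m⁻²·a⁻¹: copper (23.3) > zinc (19.2)

["copper", "zinc"]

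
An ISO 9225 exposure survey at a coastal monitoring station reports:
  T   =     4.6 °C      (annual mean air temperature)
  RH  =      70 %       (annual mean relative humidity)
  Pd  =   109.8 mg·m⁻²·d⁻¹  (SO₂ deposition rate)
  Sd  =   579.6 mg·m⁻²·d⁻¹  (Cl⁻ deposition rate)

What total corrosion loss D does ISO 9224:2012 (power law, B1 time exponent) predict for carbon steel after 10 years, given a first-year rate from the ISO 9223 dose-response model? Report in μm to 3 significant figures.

carbon steel: T≤10 °C ⇒ hinge +0.150·(4.6−10) = -0.8100
  sulphur-dioxide contribution → 36.76 μm/a
  chloride contribution → 63.81 μm/a
  total first-year rate 100.6 μm/a
Power-law: D(10) = r_corr · 10^0.523
  D(10) = 100.6 × 10^0.523 = 100.6 × 3.334 = 335.3 μm

D(10) = 335 μm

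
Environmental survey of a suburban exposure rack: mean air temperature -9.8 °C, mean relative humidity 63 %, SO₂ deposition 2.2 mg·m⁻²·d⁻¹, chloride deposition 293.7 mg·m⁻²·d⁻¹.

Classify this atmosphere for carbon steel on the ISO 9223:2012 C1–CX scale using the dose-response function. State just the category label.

C2

carbon steel: T≤10 °C ⇒ hinge +0.150·(-9.8−10) = -2.9700
  SO₂ term: 1.77·2.2^0.52·exp(0.02·63-2.9700) = 0.4824
  Cl⁻ term: 0.102·293.7^0.62·exp(0.033·63+0.04·-9.8) = 18.68
  sum: 0.4824 + 18.68 → r_corr = 19.16 μm/a
ISO 9223 Table 2 (carbon steel): 1.3 < 19.2 ≤ 25 μm/a ⇒ C2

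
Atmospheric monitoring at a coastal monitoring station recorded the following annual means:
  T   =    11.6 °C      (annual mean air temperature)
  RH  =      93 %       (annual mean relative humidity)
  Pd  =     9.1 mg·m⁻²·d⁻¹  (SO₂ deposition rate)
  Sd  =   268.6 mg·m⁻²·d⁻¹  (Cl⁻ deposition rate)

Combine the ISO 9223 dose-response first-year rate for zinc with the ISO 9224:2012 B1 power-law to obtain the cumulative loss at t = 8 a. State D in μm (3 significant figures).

D(8) = 24.9 μm

zinc: T>10 °C ⇒ hinge -0.071·(11.6−10) = -0.1136
  Pd branch = 0.0129·Pd^0.44·e^(0.046·RH+f) = 2.194 μm/a
  Sd branch = 0.0175·Sd^0.57·e^(0.008·RH+0.085·T) = 2.393 μm/a
  r_corr = 2.194 + 2.393 = 4.587 μm/a
Long-term exponent b (ISO 9224 Table 2, B1) = 0.813
  D(8) = 4.587 × 8^0.813 = 4.587 × 5.423 = 24.87 μm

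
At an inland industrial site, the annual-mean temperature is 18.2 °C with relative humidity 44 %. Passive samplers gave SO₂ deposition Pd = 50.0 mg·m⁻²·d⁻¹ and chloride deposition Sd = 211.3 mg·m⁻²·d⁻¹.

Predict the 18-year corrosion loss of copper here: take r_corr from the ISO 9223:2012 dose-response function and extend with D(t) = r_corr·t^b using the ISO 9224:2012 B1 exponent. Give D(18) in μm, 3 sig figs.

D(18) = 4.26 μm

copper: f(T) = -0.080·(T−10) [T>10 °C] = -0.6560
  SO₂ term: 0.0053·50.0^0.26·exp(0.059·44-0.6560) = 0.102
  Cl⁻ term: 0.01025·211.3^0.27·exp(0.036·44+0.049·18.2) = 0.5172
  r_corr = 0.102 + 0.5172 = 0.6192 μm/a
Power-law: D(18) = r_corr · 18^0.667
  D(18) = 0.6192 × 18^0.667 = 0.6192 × 6.875 = 4.257 μm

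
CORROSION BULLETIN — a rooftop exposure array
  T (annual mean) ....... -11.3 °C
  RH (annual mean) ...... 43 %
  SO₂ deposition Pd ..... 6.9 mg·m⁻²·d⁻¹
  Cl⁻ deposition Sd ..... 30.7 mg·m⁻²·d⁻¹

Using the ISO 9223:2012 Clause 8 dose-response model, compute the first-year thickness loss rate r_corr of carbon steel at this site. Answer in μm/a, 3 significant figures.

r_corr = 2.71 μm/a

carbon steel: T≤10 °C ⇒ hinge +0.150·(-11.3−10) = -3.1950
  Pd branch = 1.77·Pd^0.52·e^(0.02·RH+f) = 0.4678 μm/a
  Sd branch = 0.102·Sd^0.62·e^(0.033·RH+0.04·T) = 2.242 μm/a
  r_corr = 0.4678 + 2.242 = 2.71 μm/a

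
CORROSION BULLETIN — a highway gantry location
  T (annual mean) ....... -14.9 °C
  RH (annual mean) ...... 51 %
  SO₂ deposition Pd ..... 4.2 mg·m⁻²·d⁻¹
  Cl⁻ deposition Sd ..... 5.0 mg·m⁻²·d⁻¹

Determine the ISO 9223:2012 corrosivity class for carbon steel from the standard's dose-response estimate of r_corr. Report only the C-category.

C1

carbon steel: T≤10 °C ⇒ hinge +0.150·(-14.9−10) = -3.7350
  sulphur-dioxide contribution → 0.2471 μm/a
  chloride contribution → 0.8204 μm/a
  total first-year rate 1.068 μm/a
Category bounds: 0…1.3 μm/a bracket r_corr ⇒ C1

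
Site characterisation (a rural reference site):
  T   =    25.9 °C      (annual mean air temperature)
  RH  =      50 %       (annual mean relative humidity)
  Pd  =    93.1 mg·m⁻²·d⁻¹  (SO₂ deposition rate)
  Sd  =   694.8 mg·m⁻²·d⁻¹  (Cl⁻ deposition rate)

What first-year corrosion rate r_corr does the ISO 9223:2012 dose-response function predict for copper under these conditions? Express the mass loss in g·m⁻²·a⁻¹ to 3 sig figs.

copper: temperature factor f = -0.080·(15.9) = -1.2720
  SO₂ term: 0.0053·93.1^0.26·exp(0.059·50-1.2720) = 0.09225
  Cl⁻ term: 0.01025·694.8^0.27·exp(0.036·50+0.049·25.9) = 1.291
  sum: 0.09225 + 1.291 → r_corr = 1.383 μm/a
Convert to mass loss: 1.383 μm/a × 8.96 g/cm³ = 12.39 g·m⁻²·a⁻¹

r_corr = 12.4 g·m⁻²·a⁻¹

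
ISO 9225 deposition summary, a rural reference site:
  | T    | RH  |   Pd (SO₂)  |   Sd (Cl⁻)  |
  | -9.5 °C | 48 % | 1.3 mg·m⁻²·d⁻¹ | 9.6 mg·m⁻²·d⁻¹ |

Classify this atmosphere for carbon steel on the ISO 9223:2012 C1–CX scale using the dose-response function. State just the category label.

carbon steel: temperature factor f = +0.150·(-19.5) = -2.9250
  Pd branch = 1.77·Pd^0.52·e^(0.02·RH+f) = 0.2843 μm/a
  Cl⁻ term: 0.102·9.6^0.62·exp(0.033·48+0.04·-9.5) = 1.382
  r_corr = 0.2843 + 1.382 = 1.666 μm/a
1.67 μm/a falls in (1.3, 25] for carbon steel → category C2

C2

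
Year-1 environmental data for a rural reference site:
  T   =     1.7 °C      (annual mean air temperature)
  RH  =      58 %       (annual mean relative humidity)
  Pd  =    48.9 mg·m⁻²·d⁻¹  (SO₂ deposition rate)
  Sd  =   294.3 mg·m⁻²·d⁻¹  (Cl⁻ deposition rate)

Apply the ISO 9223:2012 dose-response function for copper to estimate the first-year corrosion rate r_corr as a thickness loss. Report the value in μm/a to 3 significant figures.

copper: temperature factor f = +0.126·(-8.3) = -1.0458
  Pd branch = 0.0053·Pd^0.26·e^(0.059·RH+f) = 0.1568 μm/a
  Cl⁻ term: 0.01025·294.3^0.27·exp(0.036·58+0.049·1.7) = 0.4171
  r_corr = 0.1568 + 0.4171 = 0.574 μm/a

r_corr = 0.574 μm/a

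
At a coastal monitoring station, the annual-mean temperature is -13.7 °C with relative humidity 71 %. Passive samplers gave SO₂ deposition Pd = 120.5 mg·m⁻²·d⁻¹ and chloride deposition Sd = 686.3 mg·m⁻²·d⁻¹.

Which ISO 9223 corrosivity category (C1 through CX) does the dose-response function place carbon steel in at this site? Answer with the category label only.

C3

carbon steel: T≤10 °C ⇒ hinge +0.150·(-13.7−10) = -3.5550
  SO₂ term: 1.77·120.5^0.52·exp(0.02·71-3.5550) = 2.529
  Cl⁻ term: 0.102·686.3^0.62·exp(0.033·71+0.04·-13.7) = 35.22
  sum: 2.529 + 35.22 → r_corr = 37.75 μm/a
37.7 μm/a falls in (25, 50] for carbon steel → category C3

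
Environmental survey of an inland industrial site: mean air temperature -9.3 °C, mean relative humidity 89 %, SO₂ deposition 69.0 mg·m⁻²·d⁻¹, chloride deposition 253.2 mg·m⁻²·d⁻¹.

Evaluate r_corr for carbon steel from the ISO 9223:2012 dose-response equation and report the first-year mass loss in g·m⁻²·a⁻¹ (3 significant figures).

r_corr = 363 g·m⁻²·a⁻¹

carbon steel: f(T) = +0.150·(T−10) [T≤10 °C] = -2.8950
  sulphur-dioxide contribution → 5.247 μm/a
  chloride contribution → 40.99 μm/a
  ⇒ r_corr(carbon steel) = 46.24 μm/a
Convert to mass loss: 46.24 μm/a × 7.85 g/cm³ = 363 g·m⁻²·a⁻¹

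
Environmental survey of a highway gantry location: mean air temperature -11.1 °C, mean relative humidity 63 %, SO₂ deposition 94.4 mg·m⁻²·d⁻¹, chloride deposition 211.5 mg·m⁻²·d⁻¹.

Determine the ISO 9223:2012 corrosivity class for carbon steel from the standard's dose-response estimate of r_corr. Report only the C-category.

carbon steel: T≤10 °C ⇒ hinge +0.150·(-11.1−10) = -3.1650
  sulphur-dioxide contribution → 2.803 μm/a
  chloride contribution → 14.47 μm/a
  total first-year rate 17.27 μm/a
17.3 μm/a falls in (1.3, 25] for carbon steel → category C2

C2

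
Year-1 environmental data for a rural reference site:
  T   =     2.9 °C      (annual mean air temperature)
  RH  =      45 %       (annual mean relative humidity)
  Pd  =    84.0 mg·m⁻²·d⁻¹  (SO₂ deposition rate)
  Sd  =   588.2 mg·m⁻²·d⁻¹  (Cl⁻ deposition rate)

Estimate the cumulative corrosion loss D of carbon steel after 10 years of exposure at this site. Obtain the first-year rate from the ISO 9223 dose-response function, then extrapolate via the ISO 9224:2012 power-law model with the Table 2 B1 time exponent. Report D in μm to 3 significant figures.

D(10) = 138 μm

carbon steel: temperature factor f = +0.150·(-7.1) = -1.0650
  SO₂ term: 1.77·84.0^0.52·exp(0.02·45-1.0650) = 15.03
  Cl⁻ term: 0.102·588.2^0.62·exp(0.033·45+0.04·2.9) = 26.36
  sum: 15.03 + 26.36 → r_corr = 41.39 μm/a
ISO 9224: D(t) = r_corr · t^b with b = 0.523 (carbon steel, B1)
  D(10) = 41.39 × 10^0.523 = 41.39 × 3.334 = 138 μm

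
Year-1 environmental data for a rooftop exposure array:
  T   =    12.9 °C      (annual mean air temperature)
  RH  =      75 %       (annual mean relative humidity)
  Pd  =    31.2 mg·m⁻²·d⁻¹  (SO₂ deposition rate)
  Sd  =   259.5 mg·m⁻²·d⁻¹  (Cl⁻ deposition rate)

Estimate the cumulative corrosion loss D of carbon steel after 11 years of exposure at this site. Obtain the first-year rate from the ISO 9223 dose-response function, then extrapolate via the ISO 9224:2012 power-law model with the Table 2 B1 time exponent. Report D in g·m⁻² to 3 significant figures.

carbon steel: T>10 °C ⇒ hinge -0.054·(12.9−10) = -0.1566
  sulphur-dioxide contribution → 40.58 μm/a
  chloride contribution → 63.73 μm/a
  ⇒ r_corr(carbon steel) = 104.3 μm/a
Long-term exponent b (ISO 9224 Table 2, B1) = 0.523
  D(11) = 104.3 × 11^0.523 = 104.3 × 3.505 = 365.6 μm
  Mass loss = 365.6 μm × 7.85 g/cm³ = 2870 g·m⁻²

D(11) = 2.87e+03 g·m⁻²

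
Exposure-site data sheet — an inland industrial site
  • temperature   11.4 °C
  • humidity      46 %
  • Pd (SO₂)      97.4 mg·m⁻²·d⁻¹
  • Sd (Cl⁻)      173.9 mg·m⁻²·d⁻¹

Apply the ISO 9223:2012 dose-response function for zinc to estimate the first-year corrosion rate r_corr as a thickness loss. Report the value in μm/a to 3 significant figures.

zinc: temperature factor f = -0.071·(1.4) = -0.0994
  sulphur-dioxide contribution → 0.7267 μm/a
  chloride contribution → 1.261 μm/a
  ⇒ r_corr(zinc) = 1.988 μm/a

r_corr = 1.99 μm/a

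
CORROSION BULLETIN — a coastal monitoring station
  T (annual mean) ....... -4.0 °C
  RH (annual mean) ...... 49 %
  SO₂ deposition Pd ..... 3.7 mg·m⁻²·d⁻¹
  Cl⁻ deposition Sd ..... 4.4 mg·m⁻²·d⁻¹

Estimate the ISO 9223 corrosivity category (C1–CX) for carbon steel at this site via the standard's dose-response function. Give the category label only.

C2

carbon steel: f(T) = +0.150·(T−10) [T≤10 °C] = -2.1000
  SO₂ term: 1.77·3.7^0.52·exp(0.02·49-2.1000) = 1.14
  Cl⁻ term: 0.102·4.4^0.62·exp(0.033·49+0.04·-4.0) = 1.097
  r_corr = 1.14 + 1.097 = 2.238 μm/a
Category bounds: 1.3…25 μm/a bracket r_corr ⇒ C2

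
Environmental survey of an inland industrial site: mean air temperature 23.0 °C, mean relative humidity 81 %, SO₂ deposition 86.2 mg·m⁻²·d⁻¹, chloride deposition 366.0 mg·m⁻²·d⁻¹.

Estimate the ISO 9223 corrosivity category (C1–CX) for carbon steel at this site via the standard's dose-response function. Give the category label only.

C5

carbon steel: T>10 °C ⇒ hinge -0.054·(23.0−10) = -0.7020
  Pd branch = 1.77·Pd^0.52·e^(0.02·RH+f) = 44.99 μm/a
  Cl⁻ term: 0.102·366.0^0.62·exp(0.033·81+0.04·23.0) = 144
  r_corr = 44.99 + 144 = 189 μm/a
Category bounds: 80…200 μm/a bracket r_corr ⇒ C5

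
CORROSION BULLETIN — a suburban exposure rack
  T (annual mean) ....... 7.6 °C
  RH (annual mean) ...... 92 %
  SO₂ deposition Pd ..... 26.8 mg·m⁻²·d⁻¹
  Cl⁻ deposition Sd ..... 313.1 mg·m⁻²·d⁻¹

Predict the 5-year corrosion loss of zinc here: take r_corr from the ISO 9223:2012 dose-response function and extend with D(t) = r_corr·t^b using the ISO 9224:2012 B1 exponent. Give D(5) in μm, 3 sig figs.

D(5) = 19.6 μm

zinc: T≤10 °C ⇒ hinge +0.038·(7.6−10) = -0.0912
  sulphur-dioxide contribution → 3.446 μm/a
  chloride contribution → 1.844 μm/a
  ⇒ r_corr(zinc) = 5.29 μm/a
ISO 9224: D(t) = r_corr · t^b with b = 0.813 (zinc, B1)
  D(5) = 5.29 × 5^0.813 = 5.29 × 3.701 = 19.58 μm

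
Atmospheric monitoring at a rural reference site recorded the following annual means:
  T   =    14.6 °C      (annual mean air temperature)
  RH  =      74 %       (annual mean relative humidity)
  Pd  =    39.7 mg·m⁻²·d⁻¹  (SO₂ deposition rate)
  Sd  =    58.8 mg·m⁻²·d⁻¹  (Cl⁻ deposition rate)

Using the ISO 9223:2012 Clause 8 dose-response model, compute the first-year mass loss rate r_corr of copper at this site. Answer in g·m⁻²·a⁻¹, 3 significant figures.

copper: temperature factor f = -0.080·(4.6) = -0.3680
  sulphur-dioxide contribution → 0.7521 μm/a
  chloride contribution → 0.9039 μm/a
  ⇒ r_corr(copper) = 1.656 μm/a
Convert to mass loss: 1.656 μm/a × 8.96 g/cm³ = 14.84 g·m⁻²·a⁻¹

r_corr = 14.8 g·m⁻²·a⁻¹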